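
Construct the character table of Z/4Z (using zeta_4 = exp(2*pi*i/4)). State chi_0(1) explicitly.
Character table of Z/4Z (irreps indexed chi_0,...,chi_3 with chi_k(m) = zeta_4^(k*m), zeta_4 = exp(2*pi*i/4)):
  irrep \ class  {0} (size 1)  {1} (size 1)  {2} (size 1)  {3} (size 1)
  chi_0          1             1             1             1           
  chi_1          1             I             -1            -I          
  chi_2          1             -1            1             -1          
  chi_3          1             -I            -1            I           

Spot check: chi_0(1) = zeta_4^(0*1) = zeta_4^0 = 1.

Solution. Z/4Z is abelian, so all 4 irreducible complex representations are 1-dimensional. They are given by chi_k(m) = zeta_4^(k*m) for k = 0,...,3. Row orthogonality: sum_m chi_k(m) conj(chi_l(m)) = 4 * [k = l].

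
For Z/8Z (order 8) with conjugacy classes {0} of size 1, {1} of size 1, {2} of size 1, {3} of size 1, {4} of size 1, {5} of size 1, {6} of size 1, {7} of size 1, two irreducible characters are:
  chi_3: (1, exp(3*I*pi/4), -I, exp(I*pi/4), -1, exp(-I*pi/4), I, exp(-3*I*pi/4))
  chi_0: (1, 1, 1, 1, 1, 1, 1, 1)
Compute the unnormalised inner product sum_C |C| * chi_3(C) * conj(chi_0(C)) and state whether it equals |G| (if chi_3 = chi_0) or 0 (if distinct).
Sum = 0; so <chi_3, chi_0> = 0 (distinct irreducibles are orthogonal).

Working: Compute term by term over conjugacy classes (|C| * chi_3(C) * conj(chi_0(C))):
  1*(1)*conj(1) + 1*(exp(3*I*pi/4))*conj(1) + 1*(-I)*conj(1) + 1*(exp(I*pi/4))*conj(1) + 1*(-1)*conj(1) + 1*(exp(-I*pi/4))*conj(1) + 1*(I)*conj(1) + 1*(exp(-3*I*pi/4))*conj(1)
  = (1) + (exp(3*I*pi/4)) + (-I) + (exp(I*pi/4)) + (-1) + (exp(-I*pi/4)) + (I) + (exp(-3*I*pi/4))
  = 0.
(Exp terms are combined using exp(i*s)*conj(exp(i*t)) = exp(i*(s-t)), and sums of them are collapsed using the identity that for every m > 1 the m distinct m-th roots of unity sum to 0, e.g. 1 + exp(2*I*pi/3) + exp(-2*I*pi/3) = 0.)
Dividing by |G| = 8 gives 0/8 = 0, matching the row-orthogonality relation <chi_3, chi_0> = [chi_3 = chi_0].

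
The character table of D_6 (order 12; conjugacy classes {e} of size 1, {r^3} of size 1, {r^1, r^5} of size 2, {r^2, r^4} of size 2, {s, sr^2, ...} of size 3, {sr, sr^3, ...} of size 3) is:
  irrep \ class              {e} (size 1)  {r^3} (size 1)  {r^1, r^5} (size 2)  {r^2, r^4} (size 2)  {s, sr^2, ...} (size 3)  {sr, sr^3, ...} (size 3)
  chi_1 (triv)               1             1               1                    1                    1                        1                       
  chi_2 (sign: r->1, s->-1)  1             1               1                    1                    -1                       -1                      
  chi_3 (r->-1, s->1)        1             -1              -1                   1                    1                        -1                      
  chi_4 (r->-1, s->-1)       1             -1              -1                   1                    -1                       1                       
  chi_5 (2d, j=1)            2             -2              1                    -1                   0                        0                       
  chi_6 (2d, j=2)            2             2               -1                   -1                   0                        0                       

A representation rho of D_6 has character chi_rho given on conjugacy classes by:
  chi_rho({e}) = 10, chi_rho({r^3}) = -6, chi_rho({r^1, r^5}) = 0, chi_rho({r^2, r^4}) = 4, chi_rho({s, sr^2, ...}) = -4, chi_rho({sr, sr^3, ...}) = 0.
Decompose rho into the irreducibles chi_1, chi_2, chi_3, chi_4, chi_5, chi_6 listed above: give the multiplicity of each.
Multiplicities: chi_1: 0, chi_2: 2, chi_3: 1, chi_4: 3, chi_5: 2, chi_6: 0.

Proof sketch: Use <chi_rho, chi> = (1/|G|) sum_C |C| * chi_rho(C) * conj(chi(C)) with |G| = 12 for each irreducible chi in the table:
  <chi_rho, chi_1> = (1/12)[1*(10)*conj(1) + 1*(-6)*conj(1) + 2*(0)*conj(1) + 2*(4)*conj(1) + 3*(-4)*conj(1) + 3*(0)*conj(1)]
      = (1/12)[(10) + (-6) + (0) + (8) + (-12) + (0)] = 0/12 = 0
  <chi_rho, chi_2> = (1/12)[1*(10)*conj(1) + 1*(-6)*conj(1) + 2*(0)*conj(1) + 2*(4)*conj(1) + 3*(-4)*conj(-1) + 3*(0)*conj(-1)]
      = (1/12)[(10) + (-6) + (0) + (8) + (12) + (0)] = 24/12 = 2
  <chi_rho, chi_3> = (1/12)[1*(10)*conj(1) + 1*(-6)*conj(-1) + 2*(0)*conj(-1) + 2*(4)*conj(1) + 3*(-4)*conj(1) + 3*(0)*conj(-1)]
      = (1/12)[(10) + (6) + (0) + (8) + (-12) + (0)] = 12/12 = 1
  <chi_rho, chi_4> = (1/12)[1*(10)*conj(1) + 1*(-6)*conj(-1) + 2*(0)*conj(-1) + 2*(4)*conj(1) + 3*(-4)*conj(-1) + 3*(0)*conj(1)]
      = (1/12)[(10) + (6) + (0) + (8) + (12) + (0)] = 36/12 = 3
  <chi_rho, chi_5> = (1/12)[1*(10)*conj(2) + 1*(-6)*conj(-2) + 2*(0)*conj(1) + 2*(4)*conj(-1) + 3*(-4)*conj(0) + 3*(0)*conj(0)]
      = (1/12)[(20) + (12) + (0) + (-8) + (0) + (0)] = 24/12 = 2
  <chi_rho, chi_6> = (1/12)[1*(10)*conj(2) + 1*(-6)*conj(2) + 2*(0)*conj(-1) + 2*(4)*conj(-1) + 3*(-4)*conj(0) + 3*(0)*conj(0)]
      = (1/12)[(20) + (-12) + (0) + (-8) + (0) + (0)] = 0/12 = 0
Dimension check: dim(rho) = sum (mult * dim) = 0*1 + 2*1 + 1*1 + 3*1 + 2*2 + 0*2 = 10 = chi_rho(e) = 10.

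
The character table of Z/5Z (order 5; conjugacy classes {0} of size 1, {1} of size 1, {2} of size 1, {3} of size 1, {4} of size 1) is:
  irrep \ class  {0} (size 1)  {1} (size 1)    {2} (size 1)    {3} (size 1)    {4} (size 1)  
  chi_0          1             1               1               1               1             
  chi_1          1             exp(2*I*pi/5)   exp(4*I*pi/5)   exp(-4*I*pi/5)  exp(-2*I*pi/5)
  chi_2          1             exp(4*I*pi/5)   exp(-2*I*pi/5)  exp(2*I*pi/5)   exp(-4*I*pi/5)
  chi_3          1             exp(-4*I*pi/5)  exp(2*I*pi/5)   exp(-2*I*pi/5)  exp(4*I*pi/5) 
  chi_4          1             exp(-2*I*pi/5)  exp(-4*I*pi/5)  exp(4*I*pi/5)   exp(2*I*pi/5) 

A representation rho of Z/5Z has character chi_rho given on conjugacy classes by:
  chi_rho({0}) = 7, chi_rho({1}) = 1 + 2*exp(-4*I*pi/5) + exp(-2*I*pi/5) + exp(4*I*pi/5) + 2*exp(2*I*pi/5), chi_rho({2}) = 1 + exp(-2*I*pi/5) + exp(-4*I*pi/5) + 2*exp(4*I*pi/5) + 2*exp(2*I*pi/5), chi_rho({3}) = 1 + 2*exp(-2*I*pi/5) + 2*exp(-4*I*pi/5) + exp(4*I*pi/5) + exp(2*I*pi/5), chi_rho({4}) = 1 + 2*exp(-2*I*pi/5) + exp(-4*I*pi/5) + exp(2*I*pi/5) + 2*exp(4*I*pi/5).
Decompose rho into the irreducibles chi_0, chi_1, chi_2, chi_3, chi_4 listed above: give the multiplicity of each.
Multiplicities: chi_0: 1, chi_1: 2, chi_2: 1, chi_3: 2, chi_4: 1.

Explanation: Use <chi_rho, chi> = (1/|G|) sum_C |C| * chi_rho(C) * conj(chi(C)) with |G| = 5 for each irreducible chi in the table:
  <chi_rho, chi_0> = (1/5)[1*(7)*conj(1) + 1*(1 + 2*exp(-4*I*pi/5) + exp(-2*I*pi/5) + exp(4*I*pi/5) + 2*exp(2*I*pi/5))*conj(1) + 1*(1 + exp(-2*I*pi/5) + exp(-4*I*pi/5) + 2*exp(4*I*pi/5) + 2*exp(2*I*pi/5))*conj(1) + 1*(1 + 2*exp(-2*I*pi/5) + 2*exp(-4*I*pi/5) + exp(4*I*pi/5) + exp(2*I*pi/5))*conj(1) + 1*(1 + 2*exp(-2*I*pi/5) + exp(-4*I*pi/5) + exp(2*I*pi/5) + 2*exp(4*I*pi/5))*conj(1)]
      = (1/5)[(7) + (1 + 2*exp(-4*I*pi/5) + exp(-2*I*pi/5) + exp(4*I*pi/5) + 2*exp(2*I*pi/5)) + (1 + exp(-2*I*pi/5) + exp(-4*I*pi/5) + 2*exp(4*I*pi/5) + 2*exp(2*I*pi/5)) + (1 + 2*exp(-2*I*pi/5) + 2*exp(-4*I*pi/5) + exp(4*I*pi/5) + exp(2*I*pi/5)) + (1 + 2*exp(-2*I*pi/5) + exp(-4*I*pi/5) + exp(2*I*pi/5) + 2*exp(4*I*pi/5))] = 5/5 = 1
  <chi_rho, chi_1> = (1/5)[1*(7)*conj(1) + 1*(1 + 2*exp(-4*I*pi/5) + exp(-2*I*pi/5) + exp(4*I*pi/5) + 2*exp(2*I*pi/5))*conj(exp(2*I*pi/5)) + 1*(1 + exp(-2*I*pi/5) + exp(-4*I*pi/5) + 2*exp(4*I*pi/5) + 2*exp(2*I*pi/5))*conj(exp(4*I*pi/5)) + 1*(1 + 2*exp(-2*I*pi/5) + 2*exp(-4*I*pi/5) + exp(4*I*pi/5) + exp(2*I*pi/5))*conj(exp(-4*I*pi/5)) + 1*(1 + 2*exp(-2*I*pi/5) + exp(-4*I*pi/5) + exp(2*I*pi/5) + 2*exp(4*I*pi/5))*conj(exp(-2*I*pi/5))]
      = (1/5)[(7) + (2 + exp(-2*I*pi/5) + exp(-4*I*pi/5) + exp(2*I*pi/5) + 2*exp(4*I*pi/5)) + (2 + 2*exp(-2*I*pi/5) + exp(-4*I*pi/5) + exp(4*I*pi/5) + exp(2*I*pi/5)) + (2 + exp(-2*I*pi/5) + exp(-4*I*pi/5) + exp(4*I*pi/5) + 2*exp(2*I*pi/5)) + (2 + 2*exp(-4*I*pi/5) + exp(-2*I*pi/5) + exp(4*I*pi/5) + exp(2*I*pi/5))] = 10/5 = 2
  <chi_rho, chi_2> = (1/5)[1*(7)*conj(1) + 1*(1 + 2*exp(-4*I*pi/5) + exp(-2*I*pi/5) + exp(4*I*pi/5) + 2*exp(2*I*pi/5))*conj(exp(4*I*pi/5)) + 1*(1 + exp(-2*I*pi/5) + exp(-4*I*pi/5) + 2*exp(4*I*pi/5) + 2*exp(2*I*pi/5))*conj(exp(-2*I*pi/5)) + 1*(1 + 2*exp(-2*I*pi/5) + 2*exp(-4*I*pi/5) + exp(4*I*pi/5) + exp(2*I*pi/5))*conj(exp(2*I*pi/5)) + 1*(1 + 2*exp(-2*I*pi/5) + exp(-4*I*pi/5) + exp(2*I*pi/5) + 2*exp(4*I*pi/5))*conj(exp(-4*I*pi/5))]
      = (1/5)[(7) + (1 + 2*exp(-2*I*pi/5) + exp(-4*I*pi/5) + exp(4*I*pi/5) + 2*exp(2*I*pi/5)) + (1 + 2*exp(-4*I*pi/5) + exp(-2*I*pi/5) + exp(2*I*pi/5) + 2*exp(4*I*pi/5)) + (1 + 2*exp(-4*I*pi/5) + exp(-2*I*pi/5) + exp(2*I*pi/5) + 2*exp(4*I*pi/5)) + (1 + 2*exp(-2*I*pi/5) + exp(-4*I*pi/5) + exp(4*I*pi/5) + 2*exp(2*I*pi/5))] = 5/5 = 1
  <chi_rho, chi_3> = (1/5)[1*(7)*conj(1) + 1*(1 + 2*exp(-4*I*pi/5) + exp(-2*I*pi/5) + exp(4*I*pi/5) + 2*exp(2*I*pi/5))*conj(exp(-4*I*pi/5)) + 1*(1 + exp(-2*I*pi/5) + exp(-4*I*pi/5) + 2*exp(4*I*pi/5) + 2*exp(2*I*pi/5))*conj(exp(2*I*pi/5)) + 1*(1 + 2*exp(-2*I*pi/5) + 2*exp(-4*I*pi/5) + exp(4*I*pi/5) + exp(2*I*pi/5))*conj(exp(-2*I*pi/5)) + 1*(1 + 2*exp(-2*I*pi/5) + exp(-4*I*pi/5) + exp(2*I*pi/5) + 2*exp(4*I*pi/5))*conj(exp(4*I*pi/5))]
      = (1/5)[(7) + (2 + 2*exp(-4*I*pi/5) + exp(-2*I*pi/5) + exp(4*I*pi/5) + exp(2*I*pi/5)) + (2 + exp(-2*I*pi/5) + exp(-4*I*pi/5) + exp(4*I*pi/5) + 2*exp(2*I*pi/5)) + (2 + 2*exp(-2*I*pi/5) + exp(-4*I*pi/5) + exp(4*I*pi/5) + exp(2*I*pi/5)) + (2 + exp(-2*I*pi/5) + exp(-4*I*pi/5) + exp(2*I*pi/5) + 2*exp(4*I*pi/5))] = 10/5 = 2
  <chi_rho, chi_4> = (1/5)[1*(7)*conj(1) + 1*(1 + 2*exp(-4*I*pi/5) + exp(-2*I*pi/5) + exp(4*I*pi/5) + 2*exp(2*I*pi/5))*conj(exp(-2*I*pi/5)) + 1*(1 + exp(-2*I*pi/5) + exp(-4*I*pi/5) + 2*exp(4*I*pi/5) + 2*exp(2*I*pi/5))*conj(exp(-4*I*pi/5)) + 1*(1 + 2*exp(-2*I*pi/5) + 2*exp(-4*I*pi/5) + exp(4*I*pi/5) + exp(2*I*pi/5))*conj(exp(4*I*pi/5)) + 1*(1 + 2*exp(-2*I*pi/5) + exp(-4*I*pi/5) + exp(2*I*pi/5) + 2*exp(4*I*pi/5))*conj(exp(2*I*pi/5))]
      = (1/5)[(7) + (1 + 2*exp(-2*I*pi/5) + exp(-4*I*pi/5) + exp(2*I*pi/5) + 2*exp(4*I*pi/5)) + (1 + 2*exp(-2*I*pi/5) + 2*exp(-4*I*pi/5) + exp(4*I*pi/5) + exp(2*I*pi/5)) + (1 + exp(-2*I*pi/5) + exp(-4*I*pi/5) + 2*exp(4*I*pi/5) + 2*exp(2*I*pi/5)) + (1 + 2*exp(-4*I*pi/5) + exp(-2*I*pi/5) + exp(4*I*pi/5) + 2*exp(2*I*pi/5))] = 5/5 = 1
(Exp terms are combined using exp(i*s)*conj(exp(i*t)) = exp(i*(s-t)), and sums of them are collapsed using the identity that for every m > 1 the m distinct m-th roots of unity sum to 0, e.g. 1 + exp(2*I*pi/3) + exp(-2*I*pi/3) = 0.)
Dimension check: dim(rho) = sum (mult * dim) = 1*1 + 2*1 + 1*1 + 2*1 + 1*1 = 7 = chi_rho(e) = 7.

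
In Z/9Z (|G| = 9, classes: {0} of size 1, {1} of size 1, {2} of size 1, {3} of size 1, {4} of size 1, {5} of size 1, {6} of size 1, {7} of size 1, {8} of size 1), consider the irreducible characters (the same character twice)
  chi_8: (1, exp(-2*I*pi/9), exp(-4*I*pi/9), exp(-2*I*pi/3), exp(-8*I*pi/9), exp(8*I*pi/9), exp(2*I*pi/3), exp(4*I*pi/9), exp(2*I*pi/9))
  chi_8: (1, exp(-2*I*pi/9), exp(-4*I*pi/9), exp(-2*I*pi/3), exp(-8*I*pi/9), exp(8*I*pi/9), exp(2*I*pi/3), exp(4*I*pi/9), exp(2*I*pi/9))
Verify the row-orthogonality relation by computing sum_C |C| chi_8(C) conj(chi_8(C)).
Sum = 9 = |G| = 9; so <chi_8, chi_8> = 1 (norm-1 confirms irreducibility).

Details: Compute term by term over conjugacy classes (|C| * chi_8(C) * conj(chi_8(C))):
  1*(1)*conj(1) + 1*(exp(-2*I*pi/9))*conj(exp(-2*I*pi/9)) + 1*(exp(-4*I*pi/9))*conj(exp(-4*I*pi/9)) + 1*(exp(-2*I*pi/3))*conj(exp(-2*I*pi/3)) + 1*(exp(-8*I*pi/9))*conj(exp(-8*I*pi/9)) + 1*(exp(8*I*pi/9))*conj(exp(8*I*pi/9)) + 1*(exp(2*I*pi/3))*conj(exp(2*I*pi/3)) + 1*(exp(4*I*pi/9))*conj(exp(4*I*pi/9)) + 1*(exp(2*I*pi/9))*conj(exp(2*I*pi/9))
  = (1) + (1) + (1) + (1) + (1) + (1) + (1) + (1) + (1)
  = 9.
(Exp terms are combined using exp(i*s)*conj(exp(i*t)) = exp(i*(s-t)), and sums of them are collapsed using the identity that for every m > 1 the m distinct m-th roots of unity sum to 0, e.g. 1 + exp(2*I*pi/3) + exp(-2*I*pi/3) = 0.)
Dividing by |G| = 9 gives 9/9 = 1, matching the row-orthogonality relation <chi_8, chi_8> = [chi_8 = chi_8].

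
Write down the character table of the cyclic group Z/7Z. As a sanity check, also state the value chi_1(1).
Character table of Z/7Z (irreps indexed chi_0,...,chi_6 with chi_k(m) = zeta_7^(k*m), zeta_7 = exp(2*pi*i/7)):
  irrep \ class  {0} (size 1)  {1} (size 1)    {2} (size 1)    {3} (size 1)    {4} (size 1)    {5} (size 1)    {6} (size 1)  
  chi_0          1             1               1               1               1               1               1             
  chi_1          1             exp(2*I*pi/7)   exp(4*I*pi/7)   exp(6*I*pi/7)   exp(-6*I*pi/7)  exp(-4*I*pi/7)  exp(-2*I*pi/7)
  chi_2          1             exp(4*I*pi/7)   exp(-6*I*pi/7)  exp(-2*I*pi/7)  exp(2*I*pi/7)   exp(6*I*pi/7)   exp(-4*I*pi/7)
  chi_3          1             exp(6*I*pi/7)   exp(-2*I*pi/7)  exp(4*I*pi/7)   exp(-4*I*pi/7)  exp(2*I*pi/7)   exp(-6*I*pi/7)
  chi_4          1             exp(-6*I*pi/7)  exp(2*I*pi/7)   exp(-4*I*pi/7)  exp(4*I*pi/7)   exp(-2*I*pi/7)  exp(6*I*pi/7) 
  chi_5          1             exp(-4*I*pi/7)  exp(6*I*pi/7)   exp(2*I*pi/7)   exp(-2*I*pi/7)  exp(-6*I*pi/7)  exp(4*I*pi/7) 
  chi_6          1             exp(-2*I*pi/7)  exp(-4*I*pi/7)  exp(-6*I*pi/7)  exp(6*I*pi/7)   exp(4*I*pi/7)   exp(2*I*pi/7) 

Spot check: chi_1(1) = zeta_7^(1*1) = zeta_7^1 = exp(2*I*pi/7).

Derivation: Z/7Z is abelian, so all 7 irreducible complex representations are 1-dimensional. They are given by chi_k(m) = zeta_7^(k*m) for k = 0,...,6. Row orthogonality: sum_m chi_k(m) conj(chi_l(m)) = 7 * [k = l].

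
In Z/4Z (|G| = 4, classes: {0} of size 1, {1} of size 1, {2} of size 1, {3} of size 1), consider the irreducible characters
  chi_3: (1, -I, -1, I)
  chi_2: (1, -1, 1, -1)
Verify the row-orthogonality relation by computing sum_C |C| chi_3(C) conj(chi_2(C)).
Sum = 0; so <chi_3, chi_2> = 0 (distinct irreducibles are orthogonal).

Argument: Compute term by term over conjugacy classes (|C| * chi_3(C) * conj(chi_2(C))):
  1*(1)*conj(1) + 1*(-I)*conj(-1) + 1*(-1)*conj(1) + 1*(I)*conj(-1)
  = (1) + (I) + (-1) + (-I)
  = 0.
(Exp terms are combined using exp(i*s)*conj(exp(i*t)) = exp(i*(s-t)), and sums of them are collapsed using the identity that for every m > 1 the m distinct m-th roots of unity sum to 0, e.g. 1 + exp(2*I*pi/3) + exp(-2*I*pi/3) = 0.)
Dividing by |G| = 4 gives 0/4 = 0, matching the row-orthogonality relation <chi_3, chi_2> = [chi_3 = chi_2].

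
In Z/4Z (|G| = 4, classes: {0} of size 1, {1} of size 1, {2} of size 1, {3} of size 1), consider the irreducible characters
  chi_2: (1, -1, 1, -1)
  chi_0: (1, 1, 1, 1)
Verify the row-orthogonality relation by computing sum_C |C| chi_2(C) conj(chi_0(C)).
Sum = 0; so <chi_2, chi_0> = 0 (distinct irreducibles are orthogonal).

Reasoning: Compute term by term over conjugacy classes (|C| * chi_2(C) * conj(chi_0(C))):
  1*(1)*conj(1) + 1*(-1)*conj(1) + 1*(1)*conj(1) + 1*(-1)*conj(1)
  = (1) + (-1) + (1) + (-1)
  = 0.
(Exp terms are combined using exp(i*s)*conj(exp(i*t)) = exp(i*(s-t)), and sums of them are collapsed using the identity that for every m > 1 the m distinct m-th roots of unity sum to 0, e.g. 1 + exp(2*I*pi/3) + exp(-2*I*pi/3) = 0.)
Dividing by |G| = 4 gives 0/4 = 0, matching the row-orthogonality relation <chi_2, chi_0> = [chi_2 = chi_0].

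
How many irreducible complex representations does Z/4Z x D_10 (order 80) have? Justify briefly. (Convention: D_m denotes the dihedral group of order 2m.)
32

Justification: The number of irreducible complex representations of a finite group equals its number of conjugacy classes. For a direct product, #classes(G x H) = #classes(G) * #classes(H). Z/4Z has 4 classes (abelian), D_10 has 8 classes, so 4 * 8 = 32, so Z/4Z x D_10 (order 80) has exactly 32 irreducible complex representations.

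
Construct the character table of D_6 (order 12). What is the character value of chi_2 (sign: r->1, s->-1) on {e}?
Conjugacy classes: {e} of size 1, {r^3} of size 1, {r^1, r^5} of size 2, {r^2, r^4} of size 2, {s, sr^2, ...} of size 3, {sr, sr^3, ...} of size 3.
Character table:
  irrep \ class              {e} (size 1)  {r^3} (size 1)  {r^1, r^5} (size 2)  {r^2, r^4} (size 2)  {s, sr^2, ...} (size 3)  {sr, sr^3, ...} (size 3)
  chi_1 (triv)               1             1               1                    1                    1                        1                       
  chi_2 (sign: r->1, s->-1)  1             1               1                    1                    -1                       -1                      
  chi_3 (r->-1, s->1)        1             -1              -1                   1                    1                        -1                      
  chi_4 (r->-1, s->-1)       1             -1              -1                   1                    -1                       1                       
  chi_5 (2d, j=1)            2             -2              1                    -1                   0                        0                       
  chi_6 (2d, j=2)            2             2               -1                   -1                   0                        0                       

Spot check: chi_2 (sign: r->1, s->-1) on {e} = 1.

Proof sketch: D_6 has order 2*6 = 12 with 6 conjugacy classes, hence 6 irreducibles. Sum of squared dims 1 + 1 + 1 + 1 + 4 + 4 = 12 = |G|. Linear characters come from the abelianisation; the 2-dimensional irreps have character r^k -> 2*cos(2*pi*j*k/6), reflections -> 0.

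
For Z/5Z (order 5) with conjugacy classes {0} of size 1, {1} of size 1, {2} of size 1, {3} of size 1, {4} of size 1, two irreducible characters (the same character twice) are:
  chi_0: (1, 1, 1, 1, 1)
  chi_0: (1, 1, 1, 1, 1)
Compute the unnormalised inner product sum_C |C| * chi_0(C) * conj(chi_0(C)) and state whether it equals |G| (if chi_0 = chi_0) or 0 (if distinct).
Sum = 5 = |G| = 5; so <chi_0, chi_0> = 1 (norm-1 confirms irreducibility).

Argument: Compute term by term over conjugacy classes (|C| * chi_0(C) * conj(chi_0(C))):
  1*(1)*conj(1) + 1*(1)*conj(1) + 1*(1)*conj(1) + 1*(1)*conj(1) + 1*(1)*conj(1)
  = (1) + (1) + (1) + (1) + (1)
  = 5.
(Exp terms are combined using exp(i*s)*conj(exp(i*t)) = exp(i*(s-t)), and sums of them are collapsed using the identity that for every m > 1 the m distinct m-th roots of unity sum to 0, e.g. 1 + exp(2*I*pi/3) + exp(-2*I*pi/3) = 0.)
Dividing by |G| = 5 gives 5/5 = 1, matching the row-orthogonality relation <chi_0, chi_0> = [chi_0 = chi_0].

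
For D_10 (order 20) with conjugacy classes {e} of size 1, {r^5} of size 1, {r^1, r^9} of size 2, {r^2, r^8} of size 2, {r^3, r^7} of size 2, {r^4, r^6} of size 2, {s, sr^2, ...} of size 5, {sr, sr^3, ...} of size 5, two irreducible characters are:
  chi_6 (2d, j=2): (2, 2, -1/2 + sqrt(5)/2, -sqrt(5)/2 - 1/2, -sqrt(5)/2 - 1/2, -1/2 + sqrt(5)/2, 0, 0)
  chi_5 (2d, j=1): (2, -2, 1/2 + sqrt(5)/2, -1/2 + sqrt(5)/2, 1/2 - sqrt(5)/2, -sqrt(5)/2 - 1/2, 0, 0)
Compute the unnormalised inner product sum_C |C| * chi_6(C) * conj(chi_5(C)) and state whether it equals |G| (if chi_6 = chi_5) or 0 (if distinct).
Sum = 0; so <chi_6, chi_5> = 0 (distinct irreducibles are orthogonal).

Compute term by term over conjugacy classes (|C| * chi_6(C) * conj(chi_5(C))):
  1*(2)*conj(2) + 1*(2)*conj(-2) + 2*(-1/2 + sqrt(5)/2)*conj(1/2 + sqrt(5)/2) + 2*(-sqrt(5)/2 - 1/2)*conj(-1/2 + sqrt(5)/2) + 2*(-sqrt(5)/2 - 1/2)*conj(1/2 - sqrt(5)/2) + 2*(-1/2 + sqrt(5)/2)*conj(-sqrt(5)/2 - 1/2) + 5*(0)*conj(0) + 5*(0)*conj(0)
  = (4) + (-4) + (2) + (-2) + (2) + (-2) + (0) + (0)
  = 0.
Dividing by |G| = 20 gives 0/20 = 0, matching the row-orthogonality relation <chi_6, chi_5> = [chi_6 = chi_5].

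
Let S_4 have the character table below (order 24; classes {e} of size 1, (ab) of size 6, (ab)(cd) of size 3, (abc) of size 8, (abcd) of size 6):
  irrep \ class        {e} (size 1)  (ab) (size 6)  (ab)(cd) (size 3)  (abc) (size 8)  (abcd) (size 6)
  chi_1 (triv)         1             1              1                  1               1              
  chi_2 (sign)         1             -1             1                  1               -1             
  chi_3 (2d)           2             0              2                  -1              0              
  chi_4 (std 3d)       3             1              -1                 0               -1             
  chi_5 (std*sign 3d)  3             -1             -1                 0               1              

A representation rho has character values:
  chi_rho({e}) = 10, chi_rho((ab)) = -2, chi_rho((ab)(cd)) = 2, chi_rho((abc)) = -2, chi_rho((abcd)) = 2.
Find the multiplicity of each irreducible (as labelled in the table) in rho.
Multiplicities: chi_1: 0, chi_2: 0, chi_3: 2, chi_4: 0, chi_5: 2.

Explanation: Use <chi_rho, chi> = (1/|G|) sum_C |C| * chi_rho(C) * conj(chi(C)) with |G| = 24 for each irreducible chi in the table:
  <chi_rho, chi_1> = (1/24)[1*(10)*conj(1) + 6*(-2)*conj(1) + 3*(2)*conj(1) + 8*(-2)*conj(1) + 6*(2)*conj(1)]
      = (1/24)[(10) + (-12) + (6) + (-16) + (12)] = 0/24 = 0
  <chi_rho, chi_2> = (1/24)[1*(10)*conj(1) + 6*(-2)*conj(-1) + 3*(2)*conj(1) + 8*(-2)*conj(1) + 6*(2)*conj(-1)]
      = (1/24)[(10) + (12) + (6) + (-16) + (-12)] = 0/24 = 0
  <chi_rho, chi_3> = (1/24)[1*(10)*conj(2) + 6*(-2)*conj(0) + 3*(2)*conj(2) + 8*(-2)*conj(-1) + 6*(2)*conj(0)]
      = (1/24)[(20) + (0) + (12) + (16) + (0)] = 48/24 = 2
  <chi_rho, chi_4> = (1/24)[1*(10)*conj(3) + 6*(-2)*conj(1) + 3*(2)*conj(-1) + 8*(-2)*conj(0) + 6*(2)*conj(-1)]
      = (1/24)[(30) + (-12) + (-6) + (0) + (-12)] = 0/24 = 0
  <chi_rho, chi_5> = (1/24)[1*(10)*conj(3) + 6*(-2)*conj(-1) + 3*(2)*conj(-1) + 8*(-2)*conj(0) + 6*(2)*conj(1)]
      = (1/24)[(30) + (12) + (-6) + (0) + (12)] = 48/24 = 2
Dimension check: dim(rho) = sum (mult * dim) = 0*1 + 0*1 + 2*2 + 0*3 + 2*3 = 10 = chi_rho(e) = 10.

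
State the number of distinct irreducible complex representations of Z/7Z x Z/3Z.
21

Justification: The number of irreducible complex representations of a finite group equals its number of conjugacy classes. Z/7Z x Z/3Z is abelian of order 21, so every element is its own conjugacy class: 21 classes, so Z/7Z x Z/3Z (order 21) has exactly 21 irreducible complex representations.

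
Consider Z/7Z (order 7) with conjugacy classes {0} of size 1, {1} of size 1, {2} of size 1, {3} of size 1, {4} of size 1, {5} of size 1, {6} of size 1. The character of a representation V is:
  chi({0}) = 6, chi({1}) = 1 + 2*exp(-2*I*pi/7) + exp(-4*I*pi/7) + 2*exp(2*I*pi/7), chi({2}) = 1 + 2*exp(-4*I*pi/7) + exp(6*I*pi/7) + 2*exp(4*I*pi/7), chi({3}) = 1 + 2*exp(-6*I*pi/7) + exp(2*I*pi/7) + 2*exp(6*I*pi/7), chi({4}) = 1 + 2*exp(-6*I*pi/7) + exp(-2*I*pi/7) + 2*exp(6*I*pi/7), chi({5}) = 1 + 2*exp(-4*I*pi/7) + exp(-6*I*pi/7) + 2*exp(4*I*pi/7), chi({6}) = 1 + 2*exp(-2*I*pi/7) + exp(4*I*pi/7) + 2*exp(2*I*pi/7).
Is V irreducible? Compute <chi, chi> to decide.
Not irreducible (reducible): <chi, chi> = 10 > 1.

Proof sketch: <chi, chi> = (1/|G|) sum_C |C| * |chi(C)|^2 = (1/7)[1*|6|^2 + 1*|1 + 2*exp(-2*I*pi/7) + exp(-4*I*pi/7) + 2*exp(2*I*pi/7)|^2 + 1*|1 + 2*exp(-4*I*pi/7) + exp(6*I*pi/7) + 2*exp(4*I*pi/7)|^2 + 1*|1 + 2*exp(-6*I*pi/7) + exp(2*I*pi/7) + 2*exp(6*I*pi/7)|^2 + 1*|1 + 2*exp(-6*I*pi/7) + exp(-2*I*pi/7) + 2*exp(6*I*pi/7)|^2 + 1*|1 + 2*exp(-4*I*pi/7) + exp(-6*I*pi/7) + 2*exp(4*I*pi/7)|^2 + 1*|1 + 2*exp(-2*I*pi/7) + exp(4*I*pi/7) + 2*exp(2*I*pi/7)|^2]
  = (1/7)[(36) + (10 + 5*exp(-4*I*pi/7) + 6*exp(-2*I*pi/7) + 2*exp(-6*I*pi/7) + 2*exp(6*I*pi/7) + 6*exp(2*I*pi/7) + 5*exp(4*I*pi/7)) + (10 + 6*exp(-4*I*pi/7) + 5*exp(-6*I*pi/7) + 2*exp(-2*I*pi/7) + 2*exp(2*I*pi/7) + 5*exp(6*I*pi/7) + 6*exp(4*I*pi/7)) + (10 + 5*exp(-2*I*pi/7) + 6*exp(-6*I*pi/7) + 2*exp(-4*I*pi/7) + 2*exp(4*I*pi/7) + 6*exp(6*I*pi/7) + 5*exp(2*I*pi/7)) + (10 + 5*exp(-2*I*pi/7) + 6*exp(-6*I*pi/7) + 2*exp(-4*I*pi/7) + 2*exp(4*I*pi/7) + 6*exp(6*I*pi/7) + 5*exp(2*I*pi/7)) + (10 + 6*exp(-4*I*pi/7) + 5*exp(-6*I*pi/7) + 2*exp(-2*I*pi/7) + 2*exp(2*I*pi/7) + 5*exp(6*I*pi/7) + 6*exp(4*I*pi/7)) + (10 + 5*exp(-4*I*pi/7) + 6*exp(-2*I*pi/7) + 2*exp(-6*I*pi/7) + 2*exp(6*I*pi/7) + 6*exp(2*I*pi/7) + 5*exp(4*I*pi/7))] = 70/7 = 10.
(Exp terms are combined using exp(i*s)*conj(exp(i*t)) = exp(i*(s-t)), and sums of them are collapsed using the identity that for every m > 1 the m distinct m-th roots of unity sum to 0, e.g. 1 + exp(2*I*pi/3) + exp(-2*I*pi/3) = 0.)
A character is irreducible iff <chi, chi> = 1, so this representation is reducible.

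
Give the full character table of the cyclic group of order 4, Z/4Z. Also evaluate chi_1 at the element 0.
Character table of Z/4Z (irreps indexed chi_0,...,chi_3 with chi_k(m) = zeta_4^(k*m), zeta_4 = exp(2*pi*i/4)):
  irrep \ class  {0} (size 1)  {1} (size 1)  {2} (size 1)  {3} (size 1)
  chi_0          1             1             1             1           
  chi_1          1             I             -1            -I          
  chi_2          1             -1            1             -1          
  chi_3          1             -I            -1            I           

Spot check: chi_1(0) = zeta_4^(1*0) = zeta_4^0 = 1.

Working: Z/4Z is abelian, so all 4 irreducible complex representations are 1-dimensional. They are given by chi_k(m) = zeta_4^(k*m) for k = 0,...,3. Row orthogonality: sum_m chi_k(m) conj(chi_l(m)) = 4 * [k = l].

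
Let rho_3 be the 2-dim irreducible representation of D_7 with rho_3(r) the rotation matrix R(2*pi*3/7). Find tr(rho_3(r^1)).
chi_{rho_3}(r^1) = 2*cos(2*pi*3*1/7) = -2*cos(pi/7)

Argument: rho_3(r^1) is rotation by angle 2*pi*3*1/7, whose trace is 2*cos(2*pi*3*1/7) = -2*cos(pi/7).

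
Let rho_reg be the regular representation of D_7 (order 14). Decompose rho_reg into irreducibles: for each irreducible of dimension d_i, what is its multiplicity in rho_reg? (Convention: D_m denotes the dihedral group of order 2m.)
Each irreducible V_i of dimension d_i appears with multiplicity d_i, i.e. rho_reg = (direct sum over all irreducibles V_i) d_i V_i. The irreducible dimensions for D_7 are 1, 1, 2, 2, 2: 2 irreducibles of dimension 1, each with multiplicity 1; 3 irreducibles of dimension 2, each with multiplicity 2. Total dimension 2*1*1 + 3*2*2 = 14 = |G|.

Reasoning: General theorem: in the regular representation of a finite group G, each irreducible appears with multiplicity equal to its dimension. Check: dim(rho_reg) = sum d_i^2 = 1 + 1 + 4 + 4 + 4 = 14 = |G|.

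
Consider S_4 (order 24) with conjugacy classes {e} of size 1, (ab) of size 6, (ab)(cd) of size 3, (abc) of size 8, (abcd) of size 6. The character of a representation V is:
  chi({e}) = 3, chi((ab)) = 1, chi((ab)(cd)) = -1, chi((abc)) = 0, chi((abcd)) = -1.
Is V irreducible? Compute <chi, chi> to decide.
Irreducible: <chi, chi> = 1.

<chi, chi> = (1/|G|) sum_C |C| * |chi(C)|^2 = (1/24)[1*|3|^2 + 6*|1|^2 + 3*|-1|^2 + 8*|0|^2 + 6*|-1|^2]
  = (1/24)[(9) + (6) + (3) + (0) + (6)] = 24/24 = 1.
A character is irreducible iff <chi, chi> = 1, so this representation is irreducible.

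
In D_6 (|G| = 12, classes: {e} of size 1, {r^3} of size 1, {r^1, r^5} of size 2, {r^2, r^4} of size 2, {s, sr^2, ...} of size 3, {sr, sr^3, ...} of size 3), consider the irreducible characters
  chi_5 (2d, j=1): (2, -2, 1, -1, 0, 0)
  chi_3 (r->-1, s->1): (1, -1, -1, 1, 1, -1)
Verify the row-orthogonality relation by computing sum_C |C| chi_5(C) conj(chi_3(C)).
Sum = 0; so <chi_5, chi_3> = 0 (distinct irreducibles are orthogonal).

Details: Compute term by term over conjugacy classes (|C| * chi_5(C) * conj(chi_3(C))):
  1*(2)*conj(1) + 1*(-2)*conj(-1) + 2*(1)*conj(-1) + 2*(-1)*conj(1) + 3*(0)*conj(1) + 3*(0)*conj(-1)
  = (2) + (2) + (-2) + (-2) + (0) + (0)
  = 0.
Dividing by |G| = 12 gives 0/12 = 0, matching the row-orthogonality relation <chi_5, chi_3> = [chi_5 = chi_3].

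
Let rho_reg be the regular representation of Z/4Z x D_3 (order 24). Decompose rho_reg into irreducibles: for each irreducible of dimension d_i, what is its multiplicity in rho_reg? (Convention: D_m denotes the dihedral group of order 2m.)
Each irreducible V_i of dimension d_i appears with multiplicity d_i, i.e. rho_reg = (direct sum over all irreducibles V_i) d_i V_i. The irreducible dimensions for Z/4Z x D_3 are 1, 1, 1, 1, 1, 1, 1, 1, 2, 2, 2, 2: 8 irreducibles of dimension 1, each with multiplicity 1; 4 irreducibles of dimension 2, each with multiplicity 2. Total dimension 8*1*1 + 4*2*2 = 24 = |G|.

General theorem: in the regular representation of a finite group G, each irreducible appears with multiplicity equal to its dimension. Check: dim(rho_reg) = sum d_i^2 = 1 + 1 + 1 + 1 + 1 + 1 + 1 + 1 + 4 + 4 + 4 + 4 = 24 = |G|.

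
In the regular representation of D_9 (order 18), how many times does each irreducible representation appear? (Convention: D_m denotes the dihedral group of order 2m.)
Each irreducible V_i of dimension d_i appears with multiplicity d_i, i.e. rho_reg = (direct sum over all irreducibles V_i) d_i V_i. The irreducible dimensions for D_9 are 1, 1, 2, 2, 2, 2: 2 irreducibles of dimension 1, each with multiplicity 1; 4 irreducibles of dimension 2, each with multiplicity 2. Total dimension 2*1*1 + 4*2*2 = 18 = |G|.

General theorem: in the regular representation of a finite group G, each irreducible appears with multiplicity equal to its dimension. Check: dim(rho_reg) = sum d_i^2 = 1 + 1 + 4 + 4 + 4 + 4 = 18 = |G|.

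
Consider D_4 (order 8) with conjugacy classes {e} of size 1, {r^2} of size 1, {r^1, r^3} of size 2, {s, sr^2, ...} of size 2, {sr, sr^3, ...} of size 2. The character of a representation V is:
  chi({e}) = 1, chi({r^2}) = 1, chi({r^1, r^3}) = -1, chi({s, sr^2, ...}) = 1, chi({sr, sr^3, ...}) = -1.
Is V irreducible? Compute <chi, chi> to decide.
Irreducible: <chi, chi> = 1.

Explanation: <chi, chi> = (1/|G|) sum_C |C| * |chi(C)|^2 = (1/8)[1*|1|^2 + 1*|1|^2 + 2*|-1|^2 + 2*|1|^2 + 2*|-1|^2]
  = (1/8)[(1) + (1) + (2) + (2) + (2)] = 8/8 = 1.
A character is irreducible iff <chi, chi> = 1, so this representation is irreducible.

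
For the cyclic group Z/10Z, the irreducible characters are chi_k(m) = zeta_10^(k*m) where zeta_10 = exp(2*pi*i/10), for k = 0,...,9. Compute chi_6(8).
chi_6(8) = zeta_10^48 = exp(-2*I*pi/5)

chi_6(8) = zeta_10^(6*8) = zeta_10^48. Since zeta_10^10 = 1, this equals zeta_10^8 = exp(2*pi*i*8/10) = exp(-2*I*pi/5).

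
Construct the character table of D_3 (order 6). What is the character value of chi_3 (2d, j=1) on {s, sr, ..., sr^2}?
Conjugacy classes: {e} of size 1, {r^1, r^2} of size 2, {s, sr, ..., sr^2} of size 3.
Character table:
  irrep \ class              {e} (size 1)  {r^1, r^2} (size 2)  {s, sr, ..., sr^2} (size 3)
  chi_1 (triv)               1             1                    1                          
  chi_2 (sign: r->1, s->-1)  1             1                    -1                         
  chi_3 (2d, j=1)            2             -1                   0                          

Spot check: chi_3 (2d, j=1) on {s, sr, ..., sr^2} = 0.

Why: D_3 has order 2*3 = 6 with 3 conjugacy classes, hence 3 irreducibles. Sum of squared dims 1 + 1 + 4 = 6 = |G|. Linear characters come from the abelianisation; the 2-dimensional irreps have character r^k -> 2*cos(2*pi*j*k/3), reflections -> 0.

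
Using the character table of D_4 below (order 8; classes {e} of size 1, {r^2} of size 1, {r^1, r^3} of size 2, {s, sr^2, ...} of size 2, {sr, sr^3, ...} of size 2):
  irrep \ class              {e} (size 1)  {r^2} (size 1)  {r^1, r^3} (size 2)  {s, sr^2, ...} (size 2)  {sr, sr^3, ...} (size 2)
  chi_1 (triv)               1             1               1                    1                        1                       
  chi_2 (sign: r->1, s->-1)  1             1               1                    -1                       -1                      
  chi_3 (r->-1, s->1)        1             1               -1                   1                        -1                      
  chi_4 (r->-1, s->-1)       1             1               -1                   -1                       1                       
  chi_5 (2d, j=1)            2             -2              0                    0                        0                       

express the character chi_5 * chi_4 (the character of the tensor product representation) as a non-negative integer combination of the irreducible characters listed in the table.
chi_5 tensor chi_4 = chi_5 (all other irreducibles have multiplicity 0).

Justification: The character of a tensor product is the pointwise product (chi_5 * chi_4)(C) = chi_5(C) * chi_4(C):
  {e}: (2)*(1), {r^2}: (-2)*(1), {r^1, r^3}: (0)*(-1), {s, sr^2, ...}: (0)*(-1), {sr, sr^3, ...}: (0)*(1)
so (chi_5 * chi_4) takes values
  {e} -> 2, {r^2} -> -2, {r^1, r^3} -> 0, {s, sr^2, ...} -> 0, {sr, sr^3, ...} -> 0.
Now take the inner product of this character with each irreducible chi from the table, <chi_5*chi_4, chi> = (1/8) sum_C |C| (chi_5*chi_4)(C) conj(chi(C)):
  <chi_5*chi_4, chi_1> = (1/8)[1*(2)*conj(1) + 1*(-2)*conj(1) + 2*(0)*conj(1) + 2*(0)*conj(1) + 2*(0)*conj(1)]
      = (1/8)[(2) + (-2) + (0) + (0) + (0)] = 0/8 = 0
  <chi_5*chi_4, chi_2> = (1/8)[1*(2)*conj(1) + 1*(-2)*conj(1) + 2*(0)*conj(1) + 2*(0)*conj(-1) + 2*(0)*conj(-1)]
      = (1/8)[(2) + (-2) + (0) + (0) + (0)] = 0/8 = 0
  <chi_5*chi_4, chi_3> = (1/8)[1*(2)*conj(1) + 1*(-2)*conj(1) + 2*(0)*conj(-1) + 2*(0)*conj(1) + 2*(0)*conj(-1)]
      = (1/8)[(2) + (-2) + (0) + (0) + (0)] = 0/8 = 0
  <chi_5*chi_4, chi_4> = (1/8)[1*(2)*conj(1) + 1*(-2)*conj(1) + 2*(0)*conj(-1) + 2*(0)*conj(-1) + 2*(0)*conj(1)]
      = (1/8)[(2) + (-2) + (0) + (0) + (0)] = 0/8 = 0
  <chi_5*chi_4, chi_5> = (1/8)[1*(2)*conj(2) + 1*(-2)*conj(-2) + 2*(0)*conj(0) + 2*(0)*conj(0) + 2*(0)*conj(0)]
      = (1/8)[(4) + (4) + (0) + (0) + (0)] = 8/8 = 1
Hence the multiplicities are chi_5: 1. Dimension check: dim(chi_5)*dim(chi_4) = 2*1 = 2 and sum (mult * dim) = 1*2 = 2.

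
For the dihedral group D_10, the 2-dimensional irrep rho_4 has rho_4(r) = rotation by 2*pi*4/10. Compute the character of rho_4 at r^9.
chi_{rho_4}(r^9) = 2*cos(2*pi*4*9/10) = -sqrt(5)/2 - 1/2

Argument: rho_4(r^9) is rotation by angle 2*pi*4*9/10, whose trace is 2*cos(2*pi*4*9/10) = -sqrt(5)/2 - 1/2.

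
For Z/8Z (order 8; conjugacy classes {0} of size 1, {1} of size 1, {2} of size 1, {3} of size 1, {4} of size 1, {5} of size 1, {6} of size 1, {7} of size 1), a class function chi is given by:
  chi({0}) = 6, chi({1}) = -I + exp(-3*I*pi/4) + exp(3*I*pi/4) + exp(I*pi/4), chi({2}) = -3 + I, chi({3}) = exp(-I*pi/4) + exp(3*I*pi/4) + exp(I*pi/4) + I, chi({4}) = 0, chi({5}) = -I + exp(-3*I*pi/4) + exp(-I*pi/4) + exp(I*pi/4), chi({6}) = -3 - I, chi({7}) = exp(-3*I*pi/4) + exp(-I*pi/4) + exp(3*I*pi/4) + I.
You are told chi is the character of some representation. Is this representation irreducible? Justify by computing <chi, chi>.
Not irreducible (reducible): <chi, chi> = 8 > 1.

Proof sketch: <chi, chi> = (1/|G|) sum_C |C| * |chi(C)|^2 = (1/8)[1*|6|^2 + 1*|-I + exp(-3*I*pi/4) + exp(3*I*pi/4) + exp(I*pi/4)|^2 + 1*|-3 + I|^2 + 1*|exp(-I*pi/4) + exp(3*I*pi/4) + exp(I*pi/4) + I|^2 + 1*|0|^2 + 1*|-I + exp(-3*I*pi/4) + exp(-I*pi/4) + exp(I*pi/4)|^2 + 1*|-3 - I|^2 + 1*|exp(-3*I*pi/4) + exp(-I*pi/4) + exp(3*I*pi/4) + I|^2]
  = (1/8)[(36) + (2 - exp(I*pi/4) + exp(3*I*pi/4)) + (10) + (2 + exp(-I*pi/4) - exp(-3*I*pi/4)) + (0) + (2 + exp(-I*pi/4) - exp(-3*I*pi/4)) + (10) + (2 - exp(I*pi/4) + exp(3*I*pi/4))] = 64/8 = 8.
(Exp terms are combined using exp(i*s)*conj(exp(i*t)) = exp(i*(s-t)), and sums of them are collapsed using the identity that for every m > 1 the m distinct m-th roots of unity sum to 0, e.g. 1 + exp(2*I*pi/3) + exp(-2*I*pi/3) = 0.)
A character is irreducible iff <chi, chi> = 1, so this representation is reducible.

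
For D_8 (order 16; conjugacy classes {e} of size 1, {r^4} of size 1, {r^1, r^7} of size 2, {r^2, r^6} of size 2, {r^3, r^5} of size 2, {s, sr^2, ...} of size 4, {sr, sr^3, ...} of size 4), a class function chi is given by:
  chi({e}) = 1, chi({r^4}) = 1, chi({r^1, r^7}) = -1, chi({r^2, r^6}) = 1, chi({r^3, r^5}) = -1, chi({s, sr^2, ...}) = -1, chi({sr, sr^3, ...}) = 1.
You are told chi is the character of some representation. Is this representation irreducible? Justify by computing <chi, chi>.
Irreducible: <chi, chi> = 1.

Argument: <chi, chi> = (1/|G|) sum_C |C| * |chi(C)|^2 = (1/16)[1*|1|^2 + 1*|1|^2 + 2*|-1|^2 + 2*|1|^2 + 2*|-1|^2 + 4*|-1|^2 + 4*|1|^2]
  = (1/16)[(1) + (1) + (2) + (2) + (2) + (4) + (4)] = 16/16 = 1.
A character is irreducible iff <chi, chi> = 1, so this representation is irreducible.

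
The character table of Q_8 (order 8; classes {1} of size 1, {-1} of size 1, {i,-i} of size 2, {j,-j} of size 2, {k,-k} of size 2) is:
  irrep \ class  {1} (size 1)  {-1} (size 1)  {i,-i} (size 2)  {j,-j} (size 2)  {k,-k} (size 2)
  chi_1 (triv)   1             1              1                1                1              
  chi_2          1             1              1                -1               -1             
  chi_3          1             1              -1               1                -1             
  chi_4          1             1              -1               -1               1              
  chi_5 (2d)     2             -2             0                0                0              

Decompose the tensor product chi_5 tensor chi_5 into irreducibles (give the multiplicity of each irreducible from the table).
chi_5 tensor chi_5 = chi_1 + chi_2 + chi_3 + chi_4 (all other irreducibles have multiplicity 0).

Explanation: The character of a tensor product is the pointwise product (chi_5 * chi_5)(C) = chi_5(C) * chi_5(C):
  {1}: (2)*(2), {-1}: (-2)*(-2), {i,-i}: (0)*(0), {j,-j}: (0)*(0), {k,-k}: (0)*(0)
so (chi_5 * chi_5) takes values
  {1} -> 4, {-1} -> 4, {i,-i} -> 0, {j,-j} -> 0, {k,-k} -> 0.
Now take the inner product of this character with each irreducible chi from the table, <chi_5*chi_5, chi> = (1/8) sum_C |C| (chi_5*chi_5)(C) conj(chi(C)):
  <chi_5*chi_5, chi_1> = (1/8)[1*(4)*conj(1) + 1*(4)*conj(1) + 2*(0)*conj(1) + 2*(0)*conj(1) + 2*(0)*conj(1)]
      = (1/8)[(4) + (4) + (0) + (0) + (0)] = 8/8 = 1
  <chi_5*chi_5, chi_2> = (1/8)[1*(4)*conj(1) + 1*(4)*conj(1) + 2*(0)*conj(1) + 2*(0)*conj(-1) + 2*(0)*conj(-1)]
      = (1/8)[(4) + (4) + (0) + (0) + (0)] = 8/8 = 1
  <chi_5*chi_5, chi_3> = (1/8)[1*(4)*conj(1) + 1*(4)*conj(1) + 2*(0)*conj(-1) + 2*(0)*conj(1) + 2*(0)*conj(-1)]
      = (1/8)[(4) + (4) + (0) + (0) + (0)] = 8/8 = 1
  <chi_5*chi_5, chi_4> = (1/8)[1*(4)*conj(1) + 1*(4)*conj(1) + 2*(0)*conj(-1) + 2*(0)*conj(-1) + 2*(0)*conj(1)]
      = (1/8)[(4) + (4) + (0) + (0) + (0)] = 8/8 = 1
  <chi_5*chi_5, chi_5> = (1/8)[1*(4)*conj(2) + 1*(4)*conj(-2) + 2*(0)*conj(0) + 2*(0)*conj(0) + 2*(0)*conj(0)]
      = (1/8)[(8) + (-8) + (0) + (0) + (0)] = 0/8 = 0
Hence the multiplicities are chi_1: 1, chi_2: 1, chi_3: 1, chi_4: 1. Dimension check: dim(chi_5)*dim(chi_5) = 2*2 = 4 and sum (mult * dim) = 1*1 + 1*1 + 1*1 + 1*1 = 4.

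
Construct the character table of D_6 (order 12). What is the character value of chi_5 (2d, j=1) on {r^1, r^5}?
Conjugacy classes: {e} of size 1, {r^3} of size 1, {r^1, r^5} of size 2, {r^2, r^4} of size 2, {s, sr^2, ...} of size 3, {sr, sr^3, ...} of size 3.
Character table:
  irrep \ class              {e} (size 1)  {r^3} (size 1)  {r^1, r^5} (size 2)  {r^2, r^4} (size 2)  {s, sr^2, ...} (size 3)  {sr, sr^3, ...} (size 3)
  chi_1 (triv)               1             1               1                    1                    1                        1                       
  chi_2 (sign: r->1, s->-1)  1             1               1                    1                    -1                       -1                      
  chi_3 (r->-1, s->1)        1             -1              -1                   1                    1                        -1                      
  chi_4 (r->-1, s->-1)       1             -1              -1                   1                    -1                       1                       
  chi_5 (2d, j=1)            2             -2              1                    -1                   0                        0                       
  chi_6 (2d, j=2)            2             2               -1                   -1                   0                        0                       

Spot check: chi_5 (2d, j=1) on {r^1, r^5} = 1.

Solution. D_6 has order 2*6 = 12 with 6 conjugacy classes, hence 6 irreducibles. Sum of squared dims 1 + 1 + 1 + 1 + 4 + 4 = 12 = |G|. Linear characters come from the abelianisation; the 2-dimensional irreps have character r^k -> 2*cos(2*pi*j*k/6), reflections -> 0.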